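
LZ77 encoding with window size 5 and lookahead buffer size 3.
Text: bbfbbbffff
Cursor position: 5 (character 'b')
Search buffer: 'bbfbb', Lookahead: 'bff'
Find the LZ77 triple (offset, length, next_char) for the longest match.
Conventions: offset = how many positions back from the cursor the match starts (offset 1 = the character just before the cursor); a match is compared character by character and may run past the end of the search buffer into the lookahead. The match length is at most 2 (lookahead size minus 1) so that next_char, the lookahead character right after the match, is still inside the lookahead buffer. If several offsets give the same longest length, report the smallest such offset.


Try each offset into the search buffer:
  offset=1 (pos 4, char 'b'): match length 1
  offset=2 (pos 3, char 'b'): match length 1
  offset=3 (pos 2, char 'f'): match length 0
  offset=4 (pos 1, char 'b'): match length 2
  offset=5 (pos 0, char 'b'): match length 1
Longest match has length 2 at offset 4.
next_char = character at position 5 + 2 = 7 -> 'f'

Best match: offset=4, length=2 (matching 'bf' starting at position 1)
LZ77 triple: (4, 2, 'f')


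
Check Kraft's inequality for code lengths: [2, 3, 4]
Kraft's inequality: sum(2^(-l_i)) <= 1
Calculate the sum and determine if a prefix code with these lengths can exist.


Sum = 2^(-2) + 2^(-3) + 2^(-4)
    = 0.25 + 0.125 + 0.0625
    = 7/16 = 0.4375
Since 0.4375 <= 1, Kraft's inequality IS satisfied.
A prefix code with these lengths CAN exist.

Kraft sum = 0.4375. Satisfied.


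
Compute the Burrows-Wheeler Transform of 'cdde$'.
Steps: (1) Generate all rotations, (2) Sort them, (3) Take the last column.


Rotations (sorted):
  0: $cdde -> last char: e
  1: cdde$ -> last char: $
  2: dde$c -> last char: c
  3: de$cd -> last char: d
  4: e$cdd -> last char: d


BWT = e$cdd


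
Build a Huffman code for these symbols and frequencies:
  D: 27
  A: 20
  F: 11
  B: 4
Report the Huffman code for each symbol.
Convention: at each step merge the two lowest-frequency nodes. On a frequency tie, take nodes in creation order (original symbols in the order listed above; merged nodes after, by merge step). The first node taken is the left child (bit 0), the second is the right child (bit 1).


Huffman tree construction:
Step 1: Merge B(4) + F(11) = 15
Step 2: Merge (B+F)(15) + A(20) = 35
Step 3: Merge D(27) + ((B+F)+A)(35) = 62
Read each symbol's code off the tree from the root (left child = 0, right child = 1).

Codes:
  D: 0 (length 1)
  A: 11 (length 2)
  F: 101 (length 3)
  B: 100 (length 3)
Average code length: 112/62 = 1.8065 bits/symbol


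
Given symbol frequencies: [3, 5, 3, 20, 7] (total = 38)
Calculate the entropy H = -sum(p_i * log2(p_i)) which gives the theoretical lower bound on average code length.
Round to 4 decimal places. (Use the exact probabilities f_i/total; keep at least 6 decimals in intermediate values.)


Per-symbol terms -p_i * log2(p_i) with p_i = f_i/38:
  p = 3/38 = 0.078947: log2(p) = -3.662965, -p*log2(p) = 0.289181
  p = 5/38 = 0.131579: log2(p) = -2.925999, -p*log2(p) = 0.385000
  p = 3/38 = 0.078947: log2(p) = -3.662965, -p*log2(p) = 0.289181
  p = 20/38 = 0.526316: log2(p) = -0.925999, -p*log2(p) = 0.487368
  p = 7/38 = 0.184211: log2(p) = -2.440573, -p*log2(p) = 0.449579
H = 0.289181 + 0.385000 + 0.289181 + 0.487368 + 0.449579 = 1.900309

H = 1.9003 bits/symbol


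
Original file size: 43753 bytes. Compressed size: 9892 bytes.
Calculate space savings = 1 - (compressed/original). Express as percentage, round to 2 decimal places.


ratio = compressed/original = 9892/43753 = 0.226087
savings = 1 - ratio = 1 - 0.226087 = 0.773913
as a percentage: 0.773913 * 100 = 77.39%

Space savings = 1 - 9892/43753 = 77.39%


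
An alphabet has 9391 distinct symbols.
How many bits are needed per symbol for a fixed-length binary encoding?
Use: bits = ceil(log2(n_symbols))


log2(9391) = 13.1971
Bracket: 2^13 = 8192 < 9391 <= 2^14 = 16384
So ceil(log2(9391)) = 14

bits = ceil(log2(9391)) = ceil(13.1971) = 14 bits


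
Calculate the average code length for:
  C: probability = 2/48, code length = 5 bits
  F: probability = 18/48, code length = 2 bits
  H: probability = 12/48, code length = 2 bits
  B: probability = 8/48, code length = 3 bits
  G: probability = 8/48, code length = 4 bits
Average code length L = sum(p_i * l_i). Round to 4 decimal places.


Weighted contributions p_i * l_i:
  C: (2/48) * 5 = 10/48
  F: (18/48) * 2 = 36/48
  H: (12/48) * 2 = 24/48
  B: (8/48) * 3 = 24/48
  G: (8/48) * 4 = 32/48
Sum = (10 + 36 + 24 + 24 + 32)/48 = 126/48

L = 126/48 = 2.6250 bits/symbol


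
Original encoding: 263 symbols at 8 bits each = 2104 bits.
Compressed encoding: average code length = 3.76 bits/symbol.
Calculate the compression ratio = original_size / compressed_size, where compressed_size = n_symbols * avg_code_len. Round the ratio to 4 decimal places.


original_size = n_symbols * orig_bits = 263 * 8 = 2104 bits
compressed_size = n_symbols * avg_code_len = 263 * 3.76 = 988.88 bits
ratio = original_size / compressed_size = 2104 / 988.88 = 2.1277

Compression ratio = 2.1277


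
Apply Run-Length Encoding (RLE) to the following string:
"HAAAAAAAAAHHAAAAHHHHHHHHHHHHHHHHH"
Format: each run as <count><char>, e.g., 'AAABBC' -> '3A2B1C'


Scanning runs left to right:
  i=0: run of 'H' x 1 -> '1H'
  i=1: run of 'A' x 9 -> '9A'
  i=10: run of 'H' x 2 -> '2H'
  i=12: run of 'A' x 4 -> '4A'
  i=16: run of 'H' x 17 -> '17H'

RLE = 1H9A2H4A17H


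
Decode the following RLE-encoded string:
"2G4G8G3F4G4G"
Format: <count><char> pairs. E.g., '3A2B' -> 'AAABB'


Expanding each <count><char> pair:
  2G -> 'GG'
  4G -> 'GGGG'
  8G -> 'GGGGGGGG'
  3F -> 'FFF'
  4G -> 'GGGG'
  4G -> 'GGGG'

Decoded = GGGGGGGGGGGGGGFFFGGGGGGGG


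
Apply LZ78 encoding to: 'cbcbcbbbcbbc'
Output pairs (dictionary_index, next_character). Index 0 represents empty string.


LZ78 encoding steps:
Dictionary: {0: ''}
Step 1: w='' (idx 0), next='c' -> output (0, 'c'), add 'c' as idx 1
Step 2: w='' (idx 0), next='b' -> output (0, 'b'), add 'b' as idx 2
Step 3: w='c' (idx 1), next='b' -> output (1, 'b'), add 'cb' as idx 3
Step 4: w='cb' (idx 3), next='b' -> output (3, 'b'), add 'cbb' as idx 4
Step 5: w='b' (idx 2), next='c' -> output (2, 'c'), add 'bc' as idx 5
Step 6: w='b' (idx 2), next='b' -> output (2, 'b'), add 'bb' as idx 6
Step 7: w='c' (idx 1), end of input -> output (1, '')


Encoded: [(0, 'c'), (0, 'b'), (1, 'b'), (3, 'b'), (2, 'c'), (2, 'b'), (1, '')]


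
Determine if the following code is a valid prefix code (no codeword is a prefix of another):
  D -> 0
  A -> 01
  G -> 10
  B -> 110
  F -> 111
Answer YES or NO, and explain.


Checking each pair (does one codeword prefix another?):
  D='0' vs A='01': prefix -- VIOLATION

NO -- this is NOT a valid prefix code. D (0) is a prefix of A (01).


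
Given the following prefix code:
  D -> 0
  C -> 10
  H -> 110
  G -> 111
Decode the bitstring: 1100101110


Decoding step by step:
Bits 110 -> H
Bits 0 -> D
Bits 10 -> C
Bits 111 -> G
Bits 0 -> D


Decoded message: HDCGD


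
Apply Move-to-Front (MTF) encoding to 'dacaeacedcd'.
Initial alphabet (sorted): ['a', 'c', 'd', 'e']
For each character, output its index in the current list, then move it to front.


MTF encoding:
'd': index 2 in ['a', 'c', 'd', 'e'] -> ['d', 'a', 'c', 'e']
'a': index 1 in ['d', 'a', 'c', 'e'] -> ['a', 'd', 'c', 'e']
'c': index 2 in ['a', 'd', 'c', 'e'] -> ['c', 'a', 'd', 'e']
'a': index 1 in ['c', 'a', 'd', 'e'] -> ['a', 'c', 'd', 'e']
'e': index 3 in ['a', 'c', 'd', 'e'] -> ['e', 'a', 'c', 'd']
'a': index 1 in ['e', 'a', 'c', 'd'] -> ['a', 'e', 'c', 'd']
'c': index 2 in ['a', 'e', 'c', 'd'] -> ['c', 'a', 'e', 'd']
'e': index 2 in ['c', 'a', 'e', 'd'] -> ['e', 'c', 'a', 'd']
'd': index 3 in ['e', 'c', 'a', 'd'] -> ['d', 'e', 'c', 'a']
'c': index 2 in ['d', 'e', 'c', 'a'] -> ['c', 'd', 'e', 'a']
'd': index 1 in ['c', 'd', 'e', 'a'] -> ['d', 'c', 'e', 'a']


Output: [2, 1, 2, 1, 3, 1, 2, 2, 3, 2, 1]


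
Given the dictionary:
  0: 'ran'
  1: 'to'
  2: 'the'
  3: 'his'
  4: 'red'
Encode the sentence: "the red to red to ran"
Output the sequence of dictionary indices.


Look up each word in the dictionary:
  'the' -> 2
  'red' -> 4
  'to' -> 1
  'red' -> 4
  'to' -> 1
  'ran' -> 0

Encoded: [2, 4, 1, 4, 1, 0]


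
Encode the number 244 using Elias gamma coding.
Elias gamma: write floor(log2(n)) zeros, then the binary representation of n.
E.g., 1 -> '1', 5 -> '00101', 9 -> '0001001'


num_bits = floor(log2(244)) + 1 = 8
leading_zeros = num_bits - 1 = 7
binary(244) = 11110100

Elias gamma(244) = '0000000' + '11110100' = 000000011110100 (15 bits)


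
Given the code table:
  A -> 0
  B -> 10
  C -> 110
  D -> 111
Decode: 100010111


Decoding:
10 -> B
0 -> A
0 -> A
10 -> B
111 -> D


Result: BAABD


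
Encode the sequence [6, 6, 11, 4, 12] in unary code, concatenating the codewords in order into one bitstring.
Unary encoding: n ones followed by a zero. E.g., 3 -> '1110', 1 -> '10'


Encode each number as n ones followed by a terminating 0:
  6 -> 1111110 (7 bits)
  6 -> 1111110 (7 bits)
  11 -> 111111111110 (12 bits)
  4 -> 11110 (5 bits)
  12 -> 1111111111110 (13 bits)
Total length = 7 + 7 + 12 + 5 + 13 = 44 bits.

Unary([6, 6, 11, 4, 12]) = 11111101111110111111111110111101111111111110 (44 bits)


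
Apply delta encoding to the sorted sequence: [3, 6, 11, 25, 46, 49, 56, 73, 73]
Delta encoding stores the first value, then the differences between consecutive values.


First value: 3
Deltas:
  6 - 3 = 3
  11 - 6 = 5
  25 - 11 = 14
  46 - 25 = 21
  49 - 46 = 3
  56 - 49 = 7
  73 - 56 = 17
  73 - 73 = 0


Delta encoded: [3, 3, 5, 14, 21, 3, 7, 17, 0]


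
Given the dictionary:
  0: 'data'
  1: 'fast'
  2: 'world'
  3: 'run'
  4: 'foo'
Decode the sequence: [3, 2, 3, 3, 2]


Look up each index in the dictionary:
  3 -> 'run'
  2 -> 'world'
  3 -> 'run'
  3 -> 'run'
  2 -> 'world'

Decoded: "run world run run world"


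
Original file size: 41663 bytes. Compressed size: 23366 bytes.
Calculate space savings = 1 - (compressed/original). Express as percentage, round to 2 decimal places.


ratio = compressed/original = 23366/41663 = 0.560833
savings = 1 - ratio = 1 - 0.560833 = 0.439167
as a percentage: 0.439167 * 100 = 43.92%

Space savings = 1 - 23366/41663 = 43.92%


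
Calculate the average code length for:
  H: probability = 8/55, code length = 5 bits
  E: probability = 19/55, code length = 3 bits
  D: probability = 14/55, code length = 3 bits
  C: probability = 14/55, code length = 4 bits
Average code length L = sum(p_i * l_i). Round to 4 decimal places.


Weighted contributions p_i * l_i:
  H: (8/55) * 5 = 40/55
  E: (19/55) * 3 = 57/55
  D: (14/55) * 3 = 42/55
  C: (14/55) * 4 = 56/55
Sum = (40 + 57 + 42 + 56)/55 = 195/55

L = 195/55 = 3.5455 bits/symbol


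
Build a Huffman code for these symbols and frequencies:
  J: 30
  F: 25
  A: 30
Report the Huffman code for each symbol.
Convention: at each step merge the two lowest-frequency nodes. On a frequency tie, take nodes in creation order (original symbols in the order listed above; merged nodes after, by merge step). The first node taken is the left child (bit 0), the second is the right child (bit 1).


Huffman tree construction:
Step 1: Merge F(25) + J(30) = 55
Step 2: Merge A(30) + (F+J)(55) = 85
Read each symbol's code off the tree from the root (left child = 0, right child = 1).

Codes:
  J: 11 (length 2)
  F: 10 (length 2)
  A: 0 (length 1)
Average code length: 140/85 = 1.6471 bits/symbol


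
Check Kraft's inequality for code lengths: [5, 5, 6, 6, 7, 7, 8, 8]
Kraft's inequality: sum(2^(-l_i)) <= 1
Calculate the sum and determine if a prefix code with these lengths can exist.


Sum = 2^(-5) + 2^(-5) + 2^(-6) + 2^(-6) + 2^(-7) + 2^(-7) + 2^(-8) + 2^(-8)
    = 0.03125 + 0.03125 + 0.015625 + 0.015625 + 0.0078125 + 0.0078125 + 0.00390625 + 0.00390625
    = 30/256 = 0.1171875
Since 0.1171875 <= 1, Kraft's inequality IS satisfied.
A prefix code with these lengths CAN exist.

Kraft sum = 0.1171875. Satisfied.


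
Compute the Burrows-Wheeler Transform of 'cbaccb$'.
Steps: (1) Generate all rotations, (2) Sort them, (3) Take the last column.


Rotations (sorted):
  0: $cbaccb -> last char: b
  1: accb$cb -> last char: b
  2: b$cbacc -> last char: c
  3: baccb$c -> last char: c
  4: cb$cbac -> last char: c
  5: cbaccb$ -> last char: $
  6: ccb$cba -> last char: a


BWT = bbccc$a


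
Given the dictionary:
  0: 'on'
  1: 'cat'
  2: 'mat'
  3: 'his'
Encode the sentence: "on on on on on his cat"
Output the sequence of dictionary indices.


Look up each word in the dictionary:
  'on' -> 0
  'on' -> 0
  'on' -> 0
  'on' -> 0
  'on' -> 0
  'his' -> 3
  'cat' -> 1

Encoded: [0, 0, 0, 0, 0, 3, 1]


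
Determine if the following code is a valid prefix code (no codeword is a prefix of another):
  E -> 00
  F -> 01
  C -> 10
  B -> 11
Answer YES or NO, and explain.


Checking each pair (does one codeword prefix another?):
  E='00' vs F='01': no prefix
  E='00' vs C='10': no prefix
  E='00' vs B='11': no prefix
  F='01' vs E='00': no prefix
  F='01' vs C='10': no prefix
  F='01' vs B='11': no prefix
  C='10' vs E='00': no prefix
  C='10' vs F='01': no prefix
  C='10' vs B='11': no prefix
  B='11' vs E='00': no prefix
  B='11' vs F='01': no prefix
  B='11' vs C='10': no prefix
No violation found over all pairs.

YES -- this is a valid prefix code. No codeword is a prefix of any other codeword.


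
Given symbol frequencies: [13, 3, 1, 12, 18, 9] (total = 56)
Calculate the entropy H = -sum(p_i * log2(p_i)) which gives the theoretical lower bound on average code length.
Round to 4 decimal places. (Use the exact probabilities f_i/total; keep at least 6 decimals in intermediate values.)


Per-symbol terms -p_i * log2(p_i) with p_i = f_i/56:
  p = 13/56 = 0.232143: log2(p) = -2.106915, -p*log2(p) = 0.489105
  p = 3/56 = 0.053571: log2(p) = -4.222392, -p*log2(p) = 0.226200
  p = 1/56 = 0.017857: log2(p) = -5.807355, -p*log2(p) = 0.103703
  p = 12/56 = 0.214286: log2(p) = -2.222392, -p*log2(p) = 0.476227
  p = 18/56 = 0.321429: log2(p) = -1.637430, -p*log2(p) = 0.526317
  p = 9/56 = 0.160714: log2(p) = -2.637430, -p*log2(p) = 0.423873
H = 0.489105 + 0.226200 + 0.103703 + 0.476227 + 0.526317 + 0.423873 = 2.245425

H = 2.2454 bits/symbol


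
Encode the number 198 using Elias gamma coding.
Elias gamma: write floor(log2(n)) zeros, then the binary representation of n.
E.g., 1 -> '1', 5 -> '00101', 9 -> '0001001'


num_bits = floor(log2(198)) + 1 = 8
leading_zeros = num_bits - 1 = 7
binary(198) = 11000110

Elias gamma(198) = '0000000' + '11000110' = 000000011000110 (15 bits)


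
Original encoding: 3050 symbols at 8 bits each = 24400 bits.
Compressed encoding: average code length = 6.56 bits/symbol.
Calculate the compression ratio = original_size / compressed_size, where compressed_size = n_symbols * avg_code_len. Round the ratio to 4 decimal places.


original_size = n_symbols * orig_bits = 3050 * 8 = 24400 bits
compressed_size = n_symbols * avg_code_len = 3050 * 6.56 = 20008.0 bits
ratio = original_size / compressed_size = 24400 / 20008.0 = 1.2195

Compression ratio = 1.2195


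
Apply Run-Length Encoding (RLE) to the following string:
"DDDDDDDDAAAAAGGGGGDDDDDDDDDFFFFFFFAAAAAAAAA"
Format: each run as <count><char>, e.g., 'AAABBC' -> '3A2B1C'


Scanning runs left to right:
  i=0: run of 'D' x 8 -> '8D'
  i=8: run of 'A' x 5 -> '5A'
  i=13: run of 'G' x 5 -> '5G'
  i=18: run of 'D' x 9 -> '9D'
  i=27: run of 'F' x 7 -> '7F'
  i=34: run of 'A' x 9 -> '9A'

RLE = 8D5A5G9D7F9A


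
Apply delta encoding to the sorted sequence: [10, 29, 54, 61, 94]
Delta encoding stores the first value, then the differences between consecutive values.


First value: 10
Deltas:
  29 - 10 = 19
  54 - 29 = 25
  61 - 54 = 7
  94 - 61 = 33


Delta encoded: [10, 19, 25, 7, 33]


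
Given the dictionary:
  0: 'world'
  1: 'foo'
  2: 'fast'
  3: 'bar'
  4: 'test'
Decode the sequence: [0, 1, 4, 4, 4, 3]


Look up each index in the dictionary:
  0 -> 'world'
  1 -> 'foo'
  4 -> 'test'
  4 -> 'test'
  4 -> 'test'
  3 -> 'bar'

Decoded: "world foo test test test bar"


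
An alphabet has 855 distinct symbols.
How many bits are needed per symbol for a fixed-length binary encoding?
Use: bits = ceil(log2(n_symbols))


log2(855) = 9.7398
Bracket: 2^9 = 512 < 855 <= 2^10 = 1024
So ceil(log2(855)) = 10

bits = ceil(log2(855)) = ceil(9.7398) = 10 bits


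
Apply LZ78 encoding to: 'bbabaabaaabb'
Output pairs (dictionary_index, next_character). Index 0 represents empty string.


LZ78 encoding steps:
Dictionary: {0: ''}
Step 1: w='' (idx 0), next='b' -> output (0, 'b'), add 'b' as idx 1
Step 2: w='b' (idx 1), next='a' -> output (1, 'a'), add 'ba' as idx 2
Step 3: w='ba' (idx 2), next='a' -> output (2, 'a'), add 'baa' as idx 3
Step 4: w='baa' (idx 3), next='a' -> output (3, 'a'), add 'baaa' as idx 4
Step 5: w='b' (idx 1), next='b' -> output (1, 'b'), add 'bb' as idx 5


Encoded: [(0, 'b'), (1, 'a'), (2, 'a'), (3, 'a'), (1, 'b')]


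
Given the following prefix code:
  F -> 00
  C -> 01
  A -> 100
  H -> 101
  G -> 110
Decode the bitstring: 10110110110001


Decoding step by step:
Bits 101 -> H
Bits 101 -> H
Bits 101 -> H
Bits 100 -> A
Bits 01 -> C


Decoded message: HHHAC


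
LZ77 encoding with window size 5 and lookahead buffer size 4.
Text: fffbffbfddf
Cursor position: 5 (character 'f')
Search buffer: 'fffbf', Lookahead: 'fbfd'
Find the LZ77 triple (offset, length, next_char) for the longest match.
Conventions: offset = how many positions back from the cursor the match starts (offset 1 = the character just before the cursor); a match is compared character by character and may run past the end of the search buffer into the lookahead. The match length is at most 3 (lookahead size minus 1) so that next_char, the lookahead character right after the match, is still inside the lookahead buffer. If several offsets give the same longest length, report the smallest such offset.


Try each offset into the search buffer:
  offset=1 (pos 4, char 'f'): match length 1
  offset=2 (pos 3, char 'b'): match length 0
  offset=3 (pos 2, char 'f'): match length 3
  offset=4 (pos 1, char 'f'): match length 1
  offset=5 (pos 0, char 'f'): match length 1
Longest match has length 3 at offset 3.
next_char = character at position 5 + 3 = 8 -> 'd'

Best match: offset=3, length=3 (matching 'fbf' starting at position 2)
LZ77 triple: (3, 3, 'd')


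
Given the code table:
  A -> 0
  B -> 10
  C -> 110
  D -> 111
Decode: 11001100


Decoding:
110 -> C
0 -> A
110 -> C
0 -> A


Result: CACA


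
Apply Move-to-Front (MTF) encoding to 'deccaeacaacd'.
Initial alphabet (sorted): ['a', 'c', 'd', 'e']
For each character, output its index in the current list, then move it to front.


MTF encoding:
'd': index 2 in ['a', 'c', 'd', 'e'] -> ['d', 'a', 'c', 'e']
'e': index 3 in ['d', 'a', 'c', 'e'] -> ['e', 'd', 'a', 'c']
'c': index 3 in ['e', 'd', 'a', 'c'] -> ['c', 'e', 'd', 'a']
'c': index 0 in ['c', 'e', 'd', 'a'] -> ['c', 'e', 'd', 'a']
'a': index 3 in ['c', 'e', 'd', 'a'] -> ['a', 'c', 'e', 'd']
'e': index 2 in ['a', 'c', 'e', 'd'] -> ['e', 'a', 'c', 'd']
'a': index 1 in ['e', 'a', 'c', 'd'] -> ['a', 'e', 'c', 'd']
'c': index 2 in ['a', 'e', 'c', 'd'] -> ['c', 'a', 'e', 'd']
'a': index 1 in ['c', 'a', 'e', 'd'] -> ['a', 'c', 'e', 'd']
'a': index 0 in ['a', 'c', 'e', 'd'] -> ['a', 'c', 'e', 'd']
'c': index 1 in ['a', 'c', 'e', 'd'] -> ['c', 'a', 'e', 'd']
'd': index 3 in ['c', 'a', 'e', 'd'] -> ['d', 'c', 'a', 'e']


Output: [2, 3, 3, 0, 3, 2, 1, 2, 1, 0, 1, 3]


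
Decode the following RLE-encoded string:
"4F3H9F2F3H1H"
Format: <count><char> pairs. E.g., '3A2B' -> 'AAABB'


Expanding each <count><char> pair:
  4F -> 'FFFF'
  3H -> 'HHH'
  9F -> 'FFFFFFFFF'
  2F -> 'FF'
  3H -> 'HHH'
  1H -> 'H'

Decoded = FFFFHHHFFFFFFFFFFFHHHH


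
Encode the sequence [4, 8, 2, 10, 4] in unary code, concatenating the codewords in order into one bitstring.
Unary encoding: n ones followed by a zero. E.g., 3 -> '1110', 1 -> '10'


Encode each number as n ones followed by a terminating 0:
  4 -> 11110 (5 bits)
  8 -> 111111110 (9 bits)
  2 -> 110 (3 bits)
  10 -> 11111111110 (11 bits)
  4 -> 11110 (5 bits)
Total length = 5 + 9 + 3 + 11 + 5 = 33 bits.

Unary([4, 8, 2, 10, 4]) = 111101111111101101111111111011110 (33 bits)


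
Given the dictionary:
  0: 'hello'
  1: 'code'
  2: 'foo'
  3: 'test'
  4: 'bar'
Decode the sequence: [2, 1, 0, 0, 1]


Look up each index in the dictionary:
  2 -> 'foo'
  1 -> 'code'
  0 -> 'hello'
  0 -> 'hello'
  1 -> 'code'

Decoded: "foo code hello hello code"


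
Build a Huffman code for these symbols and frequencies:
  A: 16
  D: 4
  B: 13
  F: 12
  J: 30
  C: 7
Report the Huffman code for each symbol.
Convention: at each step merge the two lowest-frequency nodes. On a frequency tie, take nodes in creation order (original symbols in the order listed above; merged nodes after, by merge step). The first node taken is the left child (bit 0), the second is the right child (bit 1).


Huffman tree construction:
Step 1: Merge D(4) + C(7) = 11
Step 2: Merge (D+C)(11) + F(12) = 23
Step 3: Merge B(13) + A(16) = 29
Step 4: Merge ((D+C)+F)(23) + (B+A)(29) = 52
Step 5: Merge J(30) + (((D+C)+F)+(B+A))(52) = 82
Read each symbol's code off the tree from the root (left child = 0, right child = 1).

Codes:
  A: 111 (length 3)
  D: 1000 (length 4)
  B: 110 (length 3)
  F: 101 (length 3)
  J: 0 (length 1)
  C: 1001 (length 4)
Average code length: 197/82 = 2.4024 bits/symbol


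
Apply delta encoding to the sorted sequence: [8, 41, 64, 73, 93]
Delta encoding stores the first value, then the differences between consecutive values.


First value: 8
Deltas:
  41 - 8 = 33
  64 - 41 = 23
  73 - 64 = 9
  93 - 73 = 20


Delta encoded: [8, 33, 23, 9, 20]


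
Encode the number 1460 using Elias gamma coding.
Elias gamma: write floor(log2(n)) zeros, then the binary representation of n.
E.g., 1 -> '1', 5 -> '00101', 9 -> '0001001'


num_bits = floor(log2(1460)) + 1 = 11
leading_zeros = num_bits - 1 = 10
binary(1460) = 10110110100

Elias gamma(1460) = '0000000000' + '10110110100' = 000000000010110110100 (21 bits)


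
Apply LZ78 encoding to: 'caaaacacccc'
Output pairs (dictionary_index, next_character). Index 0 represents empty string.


LZ78 encoding steps:
Dictionary: {0: ''}
Step 1: w='' (idx 0), next='c' -> output (0, 'c'), add 'c' as idx 1
Step 2: w='' (idx 0), next='a' -> output (0, 'a'), add 'a' as idx 2
Step 3: w='a' (idx 2), next='a' -> output (2, 'a'), add 'aa' as idx 3
Step 4: w='a' (idx 2), next='c' -> output (2, 'c'), add 'ac' as idx 4
Step 5: w='ac' (idx 4), next='c' -> output (4, 'c'), add 'acc' as idx 5
Step 6: w='c' (idx 1), next='c' -> output (1, 'c'), add 'cc' as idx 6


Encoded: [(0, 'c'), (0, 'a'), (2, 'a'), (2, 'c'), (4, 'c'), (1, 'c')]


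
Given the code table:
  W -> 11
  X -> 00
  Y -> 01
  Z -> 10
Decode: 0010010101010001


Decoding:
00 -> X
10 -> Z
01 -> Y
01 -> Y
01 -> Y
01 -> Y
00 -> X
01 -> Y


Result: XZYYYYXY


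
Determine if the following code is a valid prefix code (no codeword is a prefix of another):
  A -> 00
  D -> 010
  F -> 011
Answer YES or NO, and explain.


Checking each pair (does one codeword prefix another?):
  A='00' vs D='010': no prefix
  A='00' vs F='011': no prefix
  D='010' vs A='00': no prefix
  D='010' vs F='011': no prefix
  F='011' vs A='00': no prefix
  F='011' vs D='010': no prefix
No violation found over all pairs.

YES -- this is a valid prefix code. No codeword is a prefix of any other codeword.


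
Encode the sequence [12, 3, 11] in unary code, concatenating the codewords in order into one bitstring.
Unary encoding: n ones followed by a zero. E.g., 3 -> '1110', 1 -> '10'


Encode each number as n ones followed by a terminating 0:
  12 -> 1111111111110 (13 bits)
  3 -> 1110 (4 bits)
  11 -> 111111111110 (12 bits)
Total length = 13 + 4 + 12 = 29 bits.

Unary([12, 3, 11]) = 11111111111101110111111111110 (29 bits)


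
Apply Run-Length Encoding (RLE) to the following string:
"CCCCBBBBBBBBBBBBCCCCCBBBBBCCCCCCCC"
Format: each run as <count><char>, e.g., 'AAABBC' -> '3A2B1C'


Scanning runs left to right:
  i=0: run of 'C' x 4 -> '4C'
  i=4: run of 'B' x 12 -> '12B'
  i=16: run of 'C' x 5 -> '5C'
  i=21: run of 'B' x 5 -> '5B'
  i=26: run of 'C' x 8 -> '8C'

RLE = 4C12B5C5B8C


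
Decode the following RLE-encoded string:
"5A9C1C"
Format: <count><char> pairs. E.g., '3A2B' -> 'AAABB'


Expanding each <count><char> pair:
  5A -> 'AAAAA'
  9C -> 'CCCCCCCCC'
  1C -> 'C'

Decoded = AAAAACCCCCCCCCC


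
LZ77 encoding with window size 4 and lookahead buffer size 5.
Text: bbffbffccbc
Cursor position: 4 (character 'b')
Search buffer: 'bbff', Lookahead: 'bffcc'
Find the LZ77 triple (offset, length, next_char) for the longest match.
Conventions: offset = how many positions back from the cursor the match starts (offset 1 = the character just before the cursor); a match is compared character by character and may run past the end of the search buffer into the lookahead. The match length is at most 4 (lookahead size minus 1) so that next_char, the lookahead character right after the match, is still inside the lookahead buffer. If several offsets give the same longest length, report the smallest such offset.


Try each offset into the search buffer:
  offset=1 (pos 3, char 'f'): match length 0
  offset=2 (pos 2, char 'f'): match length 0
  offset=3 (pos 1, char 'b'): match length 3
  offset=4 (pos 0, char 'b'): match length 1
Longest match has length 3 at offset 3.
next_char = character at position 4 + 3 = 7 -> 'c'

Best match: offset=3, length=3 (matching 'bff' starting at position 1)
LZ77 triple: (3, 3, 'c')


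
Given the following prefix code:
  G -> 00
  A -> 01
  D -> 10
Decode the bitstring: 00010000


Decoding step by step:
Bits 00 -> G
Bits 01 -> A
Bits 00 -> G
Bits 00 -> G


Decoded message: GAGG


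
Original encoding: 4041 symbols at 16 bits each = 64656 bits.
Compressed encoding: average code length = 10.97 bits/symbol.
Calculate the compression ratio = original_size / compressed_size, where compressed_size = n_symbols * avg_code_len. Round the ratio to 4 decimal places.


original_size = n_symbols * orig_bits = 4041 * 16 = 64656 bits
compressed_size = n_symbols * avg_code_len = 4041 * 10.97 = 44329.77 bits
ratio = original_size / compressed_size = 64656 / 44329.77 = 1.4585

Compression ratio = 1.4585


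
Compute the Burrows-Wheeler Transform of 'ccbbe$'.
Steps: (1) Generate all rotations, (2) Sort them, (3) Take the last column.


Rotations (sorted):
  0: $ccbbe -> last char: e
  1: bbe$cc -> last char: c
  2: be$ccb -> last char: b
  3: cbbe$c -> last char: c
  4: ccbbe$ -> last char: $
  5: e$ccbb -> last char: b


BWT = ecbc$b


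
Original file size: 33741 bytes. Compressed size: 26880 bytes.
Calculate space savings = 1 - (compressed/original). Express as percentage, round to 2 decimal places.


ratio = compressed/original = 26880/33741 = 0.796657
savings = 1 - ratio = 1 - 0.796657 = 0.203343
as a percentage: 0.203343 * 100 = 20.33%

Space savings = 1 - 26880/33741 = 20.33%


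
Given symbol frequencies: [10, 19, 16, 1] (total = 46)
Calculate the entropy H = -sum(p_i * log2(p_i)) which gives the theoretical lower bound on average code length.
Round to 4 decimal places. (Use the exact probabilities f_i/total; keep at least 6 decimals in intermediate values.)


Per-symbol terms -p_i * log2(p_i) with p_i = f_i/46:
  p = 10/46 = 0.217391: log2(p) = -2.201634, -p*log2(p) = 0.478616
  p = 19/46 = 0.413043: log2(p) = -1.275634, -p*log2(p) = 0.526892
  p = 16/46 = 0.347826: log2(p) = -1.523562, -p*log2(p) = 0.529935
  p = 1/46 = 0.021739: log2(p) = -5.523562, -p*log2(p) = 0.120077
H = 0.478616 + 0.526892 + 0.529935 + 0.120077 = 1.655520

H = 1.6555 bits/symbol


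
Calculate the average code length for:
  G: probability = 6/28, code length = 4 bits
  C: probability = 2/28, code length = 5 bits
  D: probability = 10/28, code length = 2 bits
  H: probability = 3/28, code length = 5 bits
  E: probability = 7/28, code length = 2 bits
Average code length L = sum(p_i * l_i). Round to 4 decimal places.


Weighted contributions p_i * l_i:
  G: (6/28) * 4 = 24/28
  C: (2/28) * 5 = 10/28
  D: (10/28) * 2 = 20/28
  H: (3/28) * 5 = 15/28
  E: (7/28) * 2 = 14/28
Sum = (24 + 10 + 20 + 15 + 14)/28 = 83/28

L = 83/28 = 2.9643 bits/symbol


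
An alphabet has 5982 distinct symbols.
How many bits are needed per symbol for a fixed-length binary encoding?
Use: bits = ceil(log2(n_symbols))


log2(5982) = 12.5464
Bracket: 2^12 = 4096 < 5982 <= 2^13 = 8192
So ceil(log2(5982)) = 13

bits = ceil(log2(5982)) = ceil(12.5464) = 13 bits


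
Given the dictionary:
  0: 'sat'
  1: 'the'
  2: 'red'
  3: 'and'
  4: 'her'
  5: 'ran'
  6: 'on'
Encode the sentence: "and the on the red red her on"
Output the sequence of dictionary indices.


Look up each word in the dictionary:
  'and' -> 3
  'the' -> 1
  'on' -> 6
  'the' -> 1
  'red' -> 2
  'red' -> 2
  'her' -> 4
  'on' -> 6

Encoded: [3, 1, 6, 1, 2, 2, 4, 6]


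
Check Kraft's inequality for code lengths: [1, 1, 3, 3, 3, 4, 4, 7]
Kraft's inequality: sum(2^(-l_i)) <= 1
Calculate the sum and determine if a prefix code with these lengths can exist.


Sum = 2^(-1) + 2^(-1) + 2^(-3) + 2^(-3) + 2^(-3) + 2^(-4) + 2^(-4) + 2^(-7)
    = 0.5 + 0.5 + 0.125 + 0.125 + 0.125 + 0.0625 + 0.0625 + 0.0078125
    = 193/128 = 1.5078125
Since 1.5078125 > 1, Kraft's inequality is NOT satisfied.
A prefix code with these lengths CANNOT exist.

Kraft sum = 1.5078125. Not satisfied.


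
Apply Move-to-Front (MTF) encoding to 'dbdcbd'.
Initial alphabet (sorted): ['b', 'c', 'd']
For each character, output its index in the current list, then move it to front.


MTF encoding:
'd': index 2 in ['b', 'c', 'd'] -> ['d', 'b', 'c']
'b': index 1 in ['d', 'b', 'c'] -> ['b', 'd', 'c']
'd': index 1 in ['b', 'd', 'c'] -> ['d', 'b', 'c']
'c': index 2 in ['d', 'b', 'c'] -> ['c', 'd', 'b']
'b': index 2 in ['c', 'd', 'b'] -> ['b', 'c', 'd']
'd': index 2 in ['b', 'c', 'd'] -> ['d', 'b', 'c']


Output: [2, 1, 1, 2, 2, 2]


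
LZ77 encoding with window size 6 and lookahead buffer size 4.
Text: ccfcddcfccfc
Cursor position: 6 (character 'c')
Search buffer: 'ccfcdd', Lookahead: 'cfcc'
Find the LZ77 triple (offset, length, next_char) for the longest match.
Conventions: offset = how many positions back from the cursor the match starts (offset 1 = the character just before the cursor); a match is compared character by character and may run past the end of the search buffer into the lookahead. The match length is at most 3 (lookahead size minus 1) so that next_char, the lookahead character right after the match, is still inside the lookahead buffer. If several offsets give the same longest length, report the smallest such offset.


Try each offset into the search buffer:
  offset=1 (pos 5, char 'd'): match length 0
  offset=2 (pos 4, char 'd'): match length 0
  offset=3 (pos 3, char 'c'): match length 1
  offset=4 (pos 2, char 'f'): match length 0
  offset=5 (pos 1, char 'c'): match length 3
  offset=6 (pos 0, char 'c'): match length 1
Longest match has length 3 at offset 5.
next_char = character at position 6 + 3 = 9 -> 'c'

Best match: offset=5, length=3 (matching 'cfc' starting at position 1)
LZ77 triple: (5, 3, 'c')


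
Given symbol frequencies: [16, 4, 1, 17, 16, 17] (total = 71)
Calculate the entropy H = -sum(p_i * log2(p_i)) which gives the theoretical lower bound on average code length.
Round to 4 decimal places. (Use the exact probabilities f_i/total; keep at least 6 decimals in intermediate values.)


Per-symbol terms -p_i * log2(p_i) with p_i = f_i/71:
  p = 16/71 = 0.225352: log2(p) = -2.149747, -p*log2(p) = 0.484450
  p = 4/71 = 0.056338: log2(p) = -4.149747, -p*log2(p) = 0.233789
  p = 1/71 = 0.014085: log2(p) = -6.149747, -p*log2(p) = 0.086616
  p = 17/71 = 0.239437: log2(p) = -2.062284, -p*log2(p) = 0.493786
  p = 16/71 = 0.225352: log2(p) = -2.149747, -p*log2(p) = 0.484450
  p = 17/71 = 0.239437: log2(p) = -2.062284, -p*log2(p) = 0.493786
H = 0.484450 + 0.233789 + 0.086616 + 0.493786 + 0.484450 + 0.493786 = 2.276877

H = 2.2769 bits/symbol


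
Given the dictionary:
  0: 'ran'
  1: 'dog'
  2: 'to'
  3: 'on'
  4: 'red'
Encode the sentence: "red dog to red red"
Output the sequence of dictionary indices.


Look up each word in the dictionary:
  'red' -> 4
  'dog' -> 1
  'to' -> 2
  'red' -> 4
  'red' -> 4

Encoded: [4, 1, 2, 4, 4]


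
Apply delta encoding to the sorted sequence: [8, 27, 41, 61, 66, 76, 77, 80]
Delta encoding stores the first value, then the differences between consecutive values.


First value: 8
Deltas:
  27 - 8 = 19
  41 - 27 = 14
  61 - 41 = 20
  66 - 61 = 5
  76 - 66 = 10
  77 - 76 = 1
  80 - 77 = 3


Delta encoded: [8, 19, 14, 20, 5, 10, 1, 3]


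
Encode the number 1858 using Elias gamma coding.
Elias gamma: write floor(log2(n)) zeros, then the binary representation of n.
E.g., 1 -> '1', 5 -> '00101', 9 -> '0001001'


num_bits = floor(log2(1858)) + 1 = 11
leading_zeros = num_bits - 1 = 10
binary(1858) = 11101000010

Elias gamma(1858) = '0000000000' + '11101000010' = 000000000011101000010 (21 bits)


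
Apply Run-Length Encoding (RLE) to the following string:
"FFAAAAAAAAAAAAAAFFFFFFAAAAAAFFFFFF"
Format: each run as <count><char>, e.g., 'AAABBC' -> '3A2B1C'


Scanning runs left to right:
  i=0: run of 'F' x 2 -> '2F'
  i=2: run of 'A' x 14 -> '14A'
  i=16: run of 'F' x 6 -> '6F'
  i=22: run of 'A' x 6 -> '6A'
  i=28: run of 'F' x 6 -> '6F'

RLE = 2F14A6F6A6F


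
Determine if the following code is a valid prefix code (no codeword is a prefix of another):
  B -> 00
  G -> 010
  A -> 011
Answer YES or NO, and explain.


Checking each pair (does one codeword prefix another?):
  B='00' vs G='010': no prefix
  B='00' vs A='011': no prefix
  G='010' vs B='00': no prefix
  G='010' vs A='011': no prefix
  A='011' vs B='00': no prefix
  A='011' vs G='010': no prefix
No violation found over all pairs.

YES -- this is a valid prefix code. No codeword is a prefix of any other codeword.


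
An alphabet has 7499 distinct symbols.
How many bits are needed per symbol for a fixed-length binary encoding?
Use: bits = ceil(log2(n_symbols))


log2(7499) = 12.8725
Bracket: 2^12 = 4096 < 7499 <= 2^13 = 8192
So ceil(log2(7499)) = 13

bits = ceil(log2(7499)) = ceil(12.8725) = 13 bits


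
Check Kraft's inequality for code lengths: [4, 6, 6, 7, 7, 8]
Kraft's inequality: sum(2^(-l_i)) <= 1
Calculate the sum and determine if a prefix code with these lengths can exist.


Sum = 2^(-4) + 2^(-6) + 2^(-6) + 2^(-7) + 2^(-7) + 2^(-8)
    = 0.0625 + 0.015625 + 0.015625 + 0.0078125 + 0.0078125 + 0.00390625
    = 29/256 = 0.11328125
Since 0.11328125 <= 1, Kraft's inequality IS satisfied.
A prefix code with these lengths CAN exist.

Kraft sum = 0.11328125. Satisfied.


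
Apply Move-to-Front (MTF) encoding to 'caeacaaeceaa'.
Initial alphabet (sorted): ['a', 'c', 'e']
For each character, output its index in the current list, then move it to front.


MTF encoding:
'c': index 1 in ['a', 'c', 'e'] -> ['c', 'a', 'e']
'a': index 1 in ['c', 'a', 'e'] -> ['a', 'c', 'e']
'e': index 2 in ['a', 'c', 'e'] -> ['e', 'a', 'c']
'a': index 1 in ['e', 'a', 'c'] -> ['a', 'e', 'c']
'c': index 2 in ['a', 'e', 'c'] -> ['c', 'a', 'e']
'a': index 1 in ['c', 'a', 'e'] -> ['a', 'c', 'e']
'a': index 0 in ['a', 'c', 'e'] -> ['a', 'c', 'e']
'e': index 2 in ['a', 'c', 'e'] -> ['e', 'a', 'c']
'c': index 2 in ['e', 'a', 'c'] -> ['c', 'e', 'a']
'e': index 1 in ['c', 'e', 'a'] -> ['e', 'c', 'a']
'a': index 2 in ['e', 'c', 'a'] -> ['a', 'e', 'c']
'a': index 0 in ['a', 'e', 'c'] -> ['a', 'e', 'c']


Output: [1, 1, 2, 1, 2, 1, 0, 2, 2, 1, 2, 0]


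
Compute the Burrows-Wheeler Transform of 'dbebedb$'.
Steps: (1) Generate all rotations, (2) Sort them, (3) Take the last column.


Rotations (sorted):
  0: $dbebedb -> last char: b
  1: b$dbebed -> last char: d
  2: bebedb$d -> last char: d
  3: bedb$dbe -> last char: e
  4: db$dbebe -> last char: e
  5: dbebedb$ -> last char: $
  6: ebedb$db -> last char: b
  7: edb$dbeb -> last char: b


BWT = bddee$bb


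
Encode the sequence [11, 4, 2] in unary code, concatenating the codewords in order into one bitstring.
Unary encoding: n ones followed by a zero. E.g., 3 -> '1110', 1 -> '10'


Encode each number as n ones followed by a terminating 0:
  11 -> 111111111110 (12 bits)
  4 -> 11110 (5 bits)
  2 -> 110 (3 bits)
Total length = 12 + 5 + 3 = 20 bits.

Unary([11, 4, 2]) = 11111111111011110110 (20 bits)


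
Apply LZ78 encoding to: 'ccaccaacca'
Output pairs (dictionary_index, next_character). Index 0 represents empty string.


LZ78 encoding steps:
Dictionary: {0: ''}
Step 1: w='' (idx 0), next='c' -> output (0, 'c'), add 'c' as idx 1
Step 2: w='c' (idx 1), next='a' -> output (1, 'a'), add 'ca' as idx 2
Step 3: w='c' (idx 1), next='c' -> output (1, 'c'), add 'cc' as idx 3
Step 4: w='' (idx 0), next='a' -> output (0, 'a'), add 'a' as idx 4
Step 5: w='a' (idx 4), next='c' -> output (4, 'c'), add 'ac' as idx 5
Step 6: w='ca' (idx 2), end of input -> output (2, '')


Encoded: [(0, 'c'), (1, 'a'), (1, 'c'), (0, 'a'), (4, 'c'), (2, '')]


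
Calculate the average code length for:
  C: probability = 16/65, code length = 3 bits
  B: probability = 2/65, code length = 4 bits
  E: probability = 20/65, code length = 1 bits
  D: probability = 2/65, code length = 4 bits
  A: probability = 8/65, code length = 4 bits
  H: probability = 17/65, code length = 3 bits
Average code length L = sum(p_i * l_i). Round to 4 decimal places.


Weighted contributions p_i * l_i:
  C: (16/65) * 3 = 48/65
  B: (2/65) * 4 = 8/65
  E: (20/65) * 1 = 20/65
  D: (2/65) * 4 = 8/65
  A: (8/65) * 4 = 32/65
  H: (17/65) * 3 = 51/65
Sum = (48 + 8 + 20 + 8 + 32 + 51)/65 = 167/65

L = 167/65 = 2.5692 bits/symbol


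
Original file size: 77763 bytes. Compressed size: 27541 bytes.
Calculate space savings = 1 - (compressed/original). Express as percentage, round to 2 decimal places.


ratio = compressed/original = 27541/77763 = 0.354166
savings = 1 - ratio = 1 - 0.354166 = 0.645834
as a percentage: 0.645834 * 100 = 64.58%

Space savings = 1 - 27541/77763 = 64.58%


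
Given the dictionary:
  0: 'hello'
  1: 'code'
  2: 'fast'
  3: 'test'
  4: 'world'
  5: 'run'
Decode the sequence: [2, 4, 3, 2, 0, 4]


Look up each index in the dictionary:
  2 -> 'fast'
  4 -> 'world'
  3 -> 'test'
  2 -> 'fast'
  0 -> 'hello'
  4 -> 'world'

Decoded: "fast world test fast hello world"


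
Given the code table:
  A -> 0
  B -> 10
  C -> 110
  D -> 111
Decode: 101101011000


Decoding:
10 -> B
110 -> C
10 -> B
110 -> C
0 -> A
0 -> A


Result: BCBCAA


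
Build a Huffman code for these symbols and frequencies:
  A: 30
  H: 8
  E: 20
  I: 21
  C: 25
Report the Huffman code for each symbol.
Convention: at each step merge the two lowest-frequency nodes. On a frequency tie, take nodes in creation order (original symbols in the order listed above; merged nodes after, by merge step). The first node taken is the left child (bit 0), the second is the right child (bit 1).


Huffman tree construction:
Step 1: Merge H(8) + E(20) = 28
Step 2: Merge I(21) + C(25) = 46
Step 3: Merge (H+E)(28) + A(30) = 58
Step 4: Merge (I+C)(46) + ((H+E)+A)(58) = 104
Read each symbol's code off the tree from the root (left child = 0, right child = 1).

Codes:
  A: 11 (length 2)
  H: 100 (length 3)
  E: 101 (length 3)
  I: 00 (length 2)
  C: 01 (length 2)
Average code length: 236/104 = 2.2692 bits/symbol


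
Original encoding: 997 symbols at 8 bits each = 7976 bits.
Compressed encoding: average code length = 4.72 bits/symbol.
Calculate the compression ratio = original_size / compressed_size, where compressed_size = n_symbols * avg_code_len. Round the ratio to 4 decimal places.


original_size = n_symbols * orig_bits = 997 * 8 = 7976 bits
compressed_size = n_symbols * avg_code_len = 997 * 4.72 = 4705.84 bits
ratio = original_size / compressed_size = 7976 / 4705.84 = 1.6949

Compression ratio = 1.6949


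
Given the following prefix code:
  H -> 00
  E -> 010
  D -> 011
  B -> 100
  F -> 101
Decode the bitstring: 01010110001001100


Decoding step by step:
Bits 010 -> E
Bits 101 -> F
Bits 100 -> B
Bits 010 -> E
Bits 011 -> D
Bits 00 -> H


Decoded message: EFBEDH
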